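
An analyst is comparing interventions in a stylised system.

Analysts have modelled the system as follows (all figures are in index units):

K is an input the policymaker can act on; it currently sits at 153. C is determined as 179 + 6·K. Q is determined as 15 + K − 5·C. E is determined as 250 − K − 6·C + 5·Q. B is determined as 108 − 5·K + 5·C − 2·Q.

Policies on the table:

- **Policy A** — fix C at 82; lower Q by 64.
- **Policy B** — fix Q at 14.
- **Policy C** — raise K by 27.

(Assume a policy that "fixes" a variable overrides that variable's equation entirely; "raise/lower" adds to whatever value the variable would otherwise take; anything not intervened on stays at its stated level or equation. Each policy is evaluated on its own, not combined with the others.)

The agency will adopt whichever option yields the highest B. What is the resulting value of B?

Policy A (C := 82, Q − 64):
  K = 153
  C = 82
  Q = 15 + 153 − 5·82 (−64 from intervention) = -306
  B = 108 − 5·153 + 5·82 − 2·(-306) = 365
Policy B (Q := 14):
  K = 153
  C = 179 + 6·153 = 1097
  Q = 14
  B = 108 − 5·153 + 5·1097 − 2·14 = 4800
Policy C (K + 27):
  K = 153 + 27 = 180
  C = 179 + 6·180 = 1259
  Q = 15 + 180 − 5·1259 = -6100
  B = 108 − 5·180 + 5·1259 − 2·(-6100) = 17703
Comparing — Policy A: B=365, Policy B: B=4800, Policy C: B=17703. Highest is 17703 (Policy C).

17703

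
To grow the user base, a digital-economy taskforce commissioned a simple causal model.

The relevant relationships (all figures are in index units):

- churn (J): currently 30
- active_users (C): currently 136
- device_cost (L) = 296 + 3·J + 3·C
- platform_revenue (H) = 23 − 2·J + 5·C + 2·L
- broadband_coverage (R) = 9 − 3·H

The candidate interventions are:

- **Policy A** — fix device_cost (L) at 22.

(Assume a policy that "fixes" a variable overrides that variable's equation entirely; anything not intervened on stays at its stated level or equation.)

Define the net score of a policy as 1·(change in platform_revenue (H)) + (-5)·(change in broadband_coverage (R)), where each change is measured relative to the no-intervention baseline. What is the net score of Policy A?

Baseline:
  J = 30
  C = 136
  L = 296 + 3·30 + 3·136 = 794
  H = 23 − 2·30 + 5·136 + 2·794 = 2231
  R = 9 − 3·2231 = -6684
Policy A (L := 22):
  J = 30
  C = 136
  L = 22
  H = 23 − 2·30 + 5·136 + 2·22 = 687
  R = 9 − 3·687 = -2052
ΔH = 687 − 2231 = -1544; ΔR = -2052 − (-6684) = 4632
Score = 1·(-1544) + (-5)·4632 = -24704

-24704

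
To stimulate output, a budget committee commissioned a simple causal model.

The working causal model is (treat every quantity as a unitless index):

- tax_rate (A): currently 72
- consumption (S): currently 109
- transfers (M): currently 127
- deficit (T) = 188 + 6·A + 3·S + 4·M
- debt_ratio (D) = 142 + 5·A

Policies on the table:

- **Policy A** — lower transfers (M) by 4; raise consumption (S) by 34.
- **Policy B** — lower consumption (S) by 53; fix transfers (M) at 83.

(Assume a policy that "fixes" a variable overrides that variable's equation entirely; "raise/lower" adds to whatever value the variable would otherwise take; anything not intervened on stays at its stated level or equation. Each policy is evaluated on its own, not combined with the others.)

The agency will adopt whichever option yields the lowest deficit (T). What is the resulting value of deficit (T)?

Policy A (M − 4, S + 34):
  A = 72
  S = 109 + 34 = 143
  M = 127 − 4 = 123
  T = 188 + 6·72 + 3·143 + 4·123 = 1541
Policy B (S − 53, M := 83):
  A = 72
  S = 109 − 53 = 56
  M = 83
  T = 188 + 6·72 + 3·56 + 4·83 = 1120
Comparing — Policy A: T=1541, Policy B: T=1120. Lowest is 1120 (Policy B).

1120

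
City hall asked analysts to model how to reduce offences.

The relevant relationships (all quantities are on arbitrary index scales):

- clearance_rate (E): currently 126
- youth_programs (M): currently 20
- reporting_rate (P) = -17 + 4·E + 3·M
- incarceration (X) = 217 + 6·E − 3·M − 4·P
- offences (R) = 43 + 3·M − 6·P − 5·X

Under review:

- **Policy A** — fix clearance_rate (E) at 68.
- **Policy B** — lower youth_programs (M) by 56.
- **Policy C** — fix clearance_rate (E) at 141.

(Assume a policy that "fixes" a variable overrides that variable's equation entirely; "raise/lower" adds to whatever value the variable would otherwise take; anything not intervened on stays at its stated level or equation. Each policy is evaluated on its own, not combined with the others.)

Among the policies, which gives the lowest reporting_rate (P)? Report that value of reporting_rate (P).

Policy A (E := 68):
  E = 68
  M = 20
  P = -17 + 4·68 + 3·20 = 315
Policy B (M − 56):
  E = 126
  M = 20 − 56 = -36
  P = -17 + 4·126 + 3·(-36) = 379
Policy C (E := 141):
  E = 141
  M = 20
  P = -17 + 4·141 + 3·20 = 607
Comparing — Policy A: P=315, Policy B: P=379, Policy C: P=607. Lowest is 315 (Policy A).

315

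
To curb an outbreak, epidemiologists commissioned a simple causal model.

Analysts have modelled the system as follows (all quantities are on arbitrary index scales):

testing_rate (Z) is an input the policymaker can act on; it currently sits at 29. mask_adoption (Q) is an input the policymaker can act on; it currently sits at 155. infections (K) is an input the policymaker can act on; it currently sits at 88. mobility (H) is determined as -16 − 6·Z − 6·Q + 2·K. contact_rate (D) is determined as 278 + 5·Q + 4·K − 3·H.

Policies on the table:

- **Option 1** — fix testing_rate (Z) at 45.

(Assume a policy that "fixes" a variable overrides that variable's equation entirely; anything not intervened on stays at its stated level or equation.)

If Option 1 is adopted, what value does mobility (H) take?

Option 1 (Z := 45):
  Z = 45
  Q = 155
  K = 88
  H = -16 − 6·45 − 6·155 + 2·88 = -1040

-1040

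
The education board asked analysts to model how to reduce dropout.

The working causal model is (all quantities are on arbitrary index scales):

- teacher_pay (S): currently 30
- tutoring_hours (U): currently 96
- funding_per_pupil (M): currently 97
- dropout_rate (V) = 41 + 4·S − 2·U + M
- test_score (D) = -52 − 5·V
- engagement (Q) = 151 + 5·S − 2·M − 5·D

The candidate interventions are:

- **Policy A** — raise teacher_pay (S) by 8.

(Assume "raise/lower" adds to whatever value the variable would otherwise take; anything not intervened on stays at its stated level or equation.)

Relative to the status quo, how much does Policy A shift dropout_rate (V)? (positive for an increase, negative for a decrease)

32

Baseline:
  S = 30
  U = 96
  M = 97
  V = 41 + 4·30 − 2·96 + 97 = 66
Policy A (S + 8):
  S = 30 + 8 = 38
  U = 96
  M = 97
  V = 41 + 4·38 − 2·96 + 97 = 98
Change in V: 98 − 66 = 32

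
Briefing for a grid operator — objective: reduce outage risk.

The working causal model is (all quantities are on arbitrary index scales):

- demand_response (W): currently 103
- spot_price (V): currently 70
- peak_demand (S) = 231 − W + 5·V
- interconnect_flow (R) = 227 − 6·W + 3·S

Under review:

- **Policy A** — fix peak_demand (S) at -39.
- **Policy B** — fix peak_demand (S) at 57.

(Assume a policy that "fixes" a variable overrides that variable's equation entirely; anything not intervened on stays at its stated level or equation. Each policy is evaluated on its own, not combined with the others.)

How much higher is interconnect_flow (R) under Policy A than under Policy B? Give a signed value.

Policy A (S := -39):
  W = 103
  V = 70
  S = -39
  R = 227 − 6·103 + 3·(-39) = -508
Policy B (S := 57):
  W = 103
  V = 70
  S = 57
  R = 227 − 6·103 + 3·57 = -220
R: -508 − (-220) = -288

-288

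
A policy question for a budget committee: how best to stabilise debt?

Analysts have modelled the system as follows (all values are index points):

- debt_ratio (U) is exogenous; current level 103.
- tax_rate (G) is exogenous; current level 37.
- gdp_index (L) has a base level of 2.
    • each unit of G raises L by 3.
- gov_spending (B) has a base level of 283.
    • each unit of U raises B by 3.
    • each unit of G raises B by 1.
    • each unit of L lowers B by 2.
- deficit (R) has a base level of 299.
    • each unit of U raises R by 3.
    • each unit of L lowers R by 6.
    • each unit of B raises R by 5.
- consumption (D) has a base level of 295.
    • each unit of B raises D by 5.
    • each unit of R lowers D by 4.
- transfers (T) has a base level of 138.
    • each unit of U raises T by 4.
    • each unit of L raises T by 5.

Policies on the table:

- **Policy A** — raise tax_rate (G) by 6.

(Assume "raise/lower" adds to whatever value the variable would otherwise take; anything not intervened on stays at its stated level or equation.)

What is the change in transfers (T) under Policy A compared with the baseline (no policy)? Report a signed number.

90

Baseline:
  U = 103
  G = 37
  L = 2 + 3·37 = 113
  T = 138 + 4·103 + 5·113 = 1115
Policy A (G + 6):
  U = 103
  G = 37 + 6 = 43
  L = 2 + 3·43 = 131
  T = 138 + 4·103 + 5·131 = 1205
Change in T: 1205 − 1115 = 90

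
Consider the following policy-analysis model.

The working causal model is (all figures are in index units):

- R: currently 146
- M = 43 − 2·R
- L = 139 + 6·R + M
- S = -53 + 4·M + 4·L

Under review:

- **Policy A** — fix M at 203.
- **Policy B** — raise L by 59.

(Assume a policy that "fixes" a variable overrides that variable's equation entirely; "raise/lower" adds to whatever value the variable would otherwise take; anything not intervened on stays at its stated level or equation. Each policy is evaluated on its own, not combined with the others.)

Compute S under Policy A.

Policy A (M := 203):
  R = 146
  M = 203
  L = 139 + 6·146 + 203 = 1218
  S = -53 + 4·203 + 4·1218 = 5631

5631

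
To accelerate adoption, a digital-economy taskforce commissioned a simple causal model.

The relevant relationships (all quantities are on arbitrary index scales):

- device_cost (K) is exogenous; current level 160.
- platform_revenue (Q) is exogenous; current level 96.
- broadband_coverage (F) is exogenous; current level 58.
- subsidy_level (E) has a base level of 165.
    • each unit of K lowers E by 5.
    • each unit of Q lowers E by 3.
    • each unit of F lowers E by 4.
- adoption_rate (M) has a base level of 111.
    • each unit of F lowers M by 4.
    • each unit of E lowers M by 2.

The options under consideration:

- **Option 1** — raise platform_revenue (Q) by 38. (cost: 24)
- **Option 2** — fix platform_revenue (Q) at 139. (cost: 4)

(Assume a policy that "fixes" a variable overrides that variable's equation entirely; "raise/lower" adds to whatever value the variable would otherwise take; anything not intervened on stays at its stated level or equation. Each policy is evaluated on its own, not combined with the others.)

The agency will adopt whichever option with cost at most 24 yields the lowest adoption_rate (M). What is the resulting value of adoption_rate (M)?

2417

Option 1 (Q + 38):
  K = 160
  Q = 96 + 38 = 134
  F = 58
  E = 165 − 5·160 − 3·134 − 4·58 = -1269
  M = 111 − 4·58 − 2·(-1269) = 2417
Option 2 (Q := 139):
  K = 160
  Q = 139
  F = 58
  E = 165 − 5·160 − 3·139 − 4·58 = -1284
  M = 111 − 4·58 − 2·(-1284) = 2447
Comparing — Option 1: M=2417, Option 2: M=2447. Lowest is 2417 (Option 1).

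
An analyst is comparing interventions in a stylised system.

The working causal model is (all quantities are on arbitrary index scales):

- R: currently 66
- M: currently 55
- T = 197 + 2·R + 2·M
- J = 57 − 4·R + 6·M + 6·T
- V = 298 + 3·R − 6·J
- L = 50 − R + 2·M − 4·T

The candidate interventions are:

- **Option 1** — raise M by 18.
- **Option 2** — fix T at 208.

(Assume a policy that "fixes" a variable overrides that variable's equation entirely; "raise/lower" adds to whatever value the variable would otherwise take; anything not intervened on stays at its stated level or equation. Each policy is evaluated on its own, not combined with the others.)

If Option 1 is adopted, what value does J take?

3081

Option 1 (M + 18):
  R = 66
  M = 55 + 18 = 73
  T = 197 + 2·66 + 2·73 = 475
  J = 57 − 4·66 + 6·73 + 6·475 = 3081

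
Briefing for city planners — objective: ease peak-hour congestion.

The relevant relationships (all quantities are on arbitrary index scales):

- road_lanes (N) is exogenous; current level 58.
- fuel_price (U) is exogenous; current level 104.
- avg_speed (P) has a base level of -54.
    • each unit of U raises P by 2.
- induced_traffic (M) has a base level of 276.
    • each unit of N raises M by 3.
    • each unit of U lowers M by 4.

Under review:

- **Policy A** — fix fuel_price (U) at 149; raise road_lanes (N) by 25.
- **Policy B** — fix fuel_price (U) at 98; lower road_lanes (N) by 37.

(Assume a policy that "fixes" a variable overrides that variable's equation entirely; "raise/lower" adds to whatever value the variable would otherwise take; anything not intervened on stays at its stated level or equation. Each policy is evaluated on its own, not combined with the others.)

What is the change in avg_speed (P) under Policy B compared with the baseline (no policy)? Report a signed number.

Baseline:
  U = 104
  P = -54 + 2·104 = 154
Policy B (U := 98, N − 37):
  U = 98
  P = -54 + 2·98 = 142
Change in P: 142 − 154 = -12

-12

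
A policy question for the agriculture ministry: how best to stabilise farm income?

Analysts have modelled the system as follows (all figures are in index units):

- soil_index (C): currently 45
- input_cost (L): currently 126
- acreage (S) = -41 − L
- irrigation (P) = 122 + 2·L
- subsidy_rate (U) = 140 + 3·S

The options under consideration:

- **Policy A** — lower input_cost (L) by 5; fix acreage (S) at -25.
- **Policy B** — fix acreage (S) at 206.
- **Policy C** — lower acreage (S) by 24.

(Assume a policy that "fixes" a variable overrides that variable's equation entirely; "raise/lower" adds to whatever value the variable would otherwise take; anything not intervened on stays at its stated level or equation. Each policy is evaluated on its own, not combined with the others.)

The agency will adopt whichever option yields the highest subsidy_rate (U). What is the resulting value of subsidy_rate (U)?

758

Policy A (L − 5, S := -25):
  L = 126 − 5 = 121
  S = -25
  U = 140 + 3·(-25) = 65
Policy B (S := 206):
  L = 126
  S = 206
  U = 140 + 3·206 = 758
Policy C (S − 24):
  L = 126
  S = -41 − 126 (−24 from intervention) = -191
  U = 140 + 3·(-191) = -433
Comparing — Policy A: U=65, Policy B: U=758, Policy C: U=-433. Highest is 758 (Policy B).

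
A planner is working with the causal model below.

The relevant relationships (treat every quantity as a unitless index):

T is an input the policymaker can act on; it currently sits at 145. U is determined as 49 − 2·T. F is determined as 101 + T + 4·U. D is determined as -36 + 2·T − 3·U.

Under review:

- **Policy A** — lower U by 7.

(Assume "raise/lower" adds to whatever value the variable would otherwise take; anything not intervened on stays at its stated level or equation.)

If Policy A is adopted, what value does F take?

-746

Policy A (U − 7):
  T = 145
  U = 49 − 2·145 (−7 from intervention) = -248
  F = 101 + 145 + 4·(-248) = -746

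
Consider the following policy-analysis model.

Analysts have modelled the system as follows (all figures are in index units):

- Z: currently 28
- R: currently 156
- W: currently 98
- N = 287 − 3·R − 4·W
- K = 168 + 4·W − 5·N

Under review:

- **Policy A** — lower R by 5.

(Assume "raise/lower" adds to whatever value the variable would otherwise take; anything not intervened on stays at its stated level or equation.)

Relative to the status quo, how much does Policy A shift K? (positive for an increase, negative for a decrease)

-75

Baseline:
  R = 156
  W = 98
  N = 287 − 3·156 − 4·98 = -573
  K = 168 + 4·98 − 5·(-573) = 3425
Policy A (R − 5):
  R = 156 − 5 = 151
  W = 98
  N = 287 − 3·151 − 4·98 = -558
  K = 168 + 4·98 − 5·(-558) = 3350
Change in K: 3350 − 3425 = -75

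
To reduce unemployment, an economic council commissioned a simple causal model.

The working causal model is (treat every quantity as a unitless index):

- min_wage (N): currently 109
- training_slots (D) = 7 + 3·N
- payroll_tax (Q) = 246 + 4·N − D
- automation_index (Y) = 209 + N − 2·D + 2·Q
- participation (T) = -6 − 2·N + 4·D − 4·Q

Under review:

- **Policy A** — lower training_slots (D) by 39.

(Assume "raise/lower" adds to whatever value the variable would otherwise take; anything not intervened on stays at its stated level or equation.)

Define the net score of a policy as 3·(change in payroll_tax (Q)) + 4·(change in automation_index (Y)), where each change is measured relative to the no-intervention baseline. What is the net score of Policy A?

Baseline:
  N = 109
  D = 7 + 3·109 = 334
  Q = 246 + 4·109 − 334 = 348
  Y = 209 + 109 − 2·334 + 2·348 = 346
Policy A (D − 39):
  N = 109
  D = 7 + 3·109 (−39 from intervention) = 295
  Q = 246 + 4·109 − 295 = 387
  Y = 209 + 109 − 2·295 + 2·387 = 502
ΔQ = 387 − 348 = 39; ΔY = 502 − 346 = 156
Score = 3·39 + 4·156 = 741

741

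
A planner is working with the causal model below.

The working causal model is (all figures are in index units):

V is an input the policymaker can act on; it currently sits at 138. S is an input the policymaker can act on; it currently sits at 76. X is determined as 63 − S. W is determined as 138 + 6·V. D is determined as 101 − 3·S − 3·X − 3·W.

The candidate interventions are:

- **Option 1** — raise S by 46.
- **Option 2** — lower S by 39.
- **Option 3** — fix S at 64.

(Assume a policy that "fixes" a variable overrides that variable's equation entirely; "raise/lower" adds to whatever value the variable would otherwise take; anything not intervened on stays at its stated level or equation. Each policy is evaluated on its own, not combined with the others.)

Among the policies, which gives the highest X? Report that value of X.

Option 1 (S + 46):
  S = 76 + 46 = 122
  X = 63 − 122 = -59
Option 2 (S − 39):
  S = 76 − 39 = 37
  X = 63 − 37 = 26
Option 3 (S := 64):
  S = 64
  X = 63 − 64 = -1
Comparing — Option 1: X=-59, Option 2: X=26, Option 3: X=-1. Highest is 26 (Option 2).

26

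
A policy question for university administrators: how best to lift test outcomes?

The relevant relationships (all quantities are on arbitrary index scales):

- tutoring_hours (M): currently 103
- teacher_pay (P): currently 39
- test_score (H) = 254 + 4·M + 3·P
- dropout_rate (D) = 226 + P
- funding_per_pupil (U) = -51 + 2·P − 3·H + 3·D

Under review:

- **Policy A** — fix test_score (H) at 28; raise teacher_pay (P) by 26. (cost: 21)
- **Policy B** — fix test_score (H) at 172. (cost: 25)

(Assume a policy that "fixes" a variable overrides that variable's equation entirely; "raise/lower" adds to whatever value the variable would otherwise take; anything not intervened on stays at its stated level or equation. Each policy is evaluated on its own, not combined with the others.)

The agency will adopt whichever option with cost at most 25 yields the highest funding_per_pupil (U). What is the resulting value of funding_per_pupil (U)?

868

Policy A (H := 28, P + 26):
  M = 103
  P = 39 + 26 = 65
  H = 28
  D = 226 + 65 = 291
  U = -51 + 2·65 − 3·28 + 3·291 = 868
Policy B (H := 172):
  M = 103
  P = 39
  H = 172
  D = 226 + 39 = 265
  U = -51 + 2·39 − 3·172 + 3·265 = 306
Comparing — Policy A: U=868, Policy B: U=306. Highest is 868 (Policy A).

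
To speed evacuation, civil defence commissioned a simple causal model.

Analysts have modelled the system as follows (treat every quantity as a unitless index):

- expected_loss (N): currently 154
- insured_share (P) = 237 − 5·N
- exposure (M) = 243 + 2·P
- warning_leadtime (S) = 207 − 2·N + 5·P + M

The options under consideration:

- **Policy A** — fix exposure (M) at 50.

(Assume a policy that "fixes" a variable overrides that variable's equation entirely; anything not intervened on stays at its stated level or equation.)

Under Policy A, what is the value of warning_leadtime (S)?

Policy A (M := 50):
  N = 154
  P = 237 − 5·154 = -533
  M = 50
  S = 207 − 2·154 + 5·(-533) + 50 = -2716

-2716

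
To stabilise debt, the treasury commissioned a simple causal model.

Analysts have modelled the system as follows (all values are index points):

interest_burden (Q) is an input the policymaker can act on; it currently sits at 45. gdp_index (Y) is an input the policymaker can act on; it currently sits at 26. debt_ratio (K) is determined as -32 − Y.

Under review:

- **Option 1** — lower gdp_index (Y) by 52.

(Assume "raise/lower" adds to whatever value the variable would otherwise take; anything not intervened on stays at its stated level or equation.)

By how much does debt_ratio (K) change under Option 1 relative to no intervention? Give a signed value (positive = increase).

Baseline:
  Y = 26
  K = -32 − 26 = -58
Option 1 (Y − 52):
  Y = 26 − 52 = -26
  K = -32 − (-26) = -6
Change in K: -6 − (-58) = 52

52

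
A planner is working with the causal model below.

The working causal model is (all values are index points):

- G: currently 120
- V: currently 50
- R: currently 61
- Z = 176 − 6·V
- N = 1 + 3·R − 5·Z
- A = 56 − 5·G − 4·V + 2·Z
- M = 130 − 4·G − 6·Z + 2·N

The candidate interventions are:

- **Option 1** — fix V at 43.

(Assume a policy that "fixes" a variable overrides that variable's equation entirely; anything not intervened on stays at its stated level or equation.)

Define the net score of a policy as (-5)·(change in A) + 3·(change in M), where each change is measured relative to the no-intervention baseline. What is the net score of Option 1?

Baseline:
  G = 120
  V = 50
  R = 61
  Z = 176 − 6·50 = -124
  N = 1 + 3·61 − 5·(-124) = 804
  A = 56 − 5·120 − 4·50 + 2·(-124) = -992
  M = 130 − 4·120 − 6·(-124) + 2·804 = 2002
Option 1 (V := 43):
  G = 120
  V = 43
  R = 61
  Z = 176 − 6·43 = -82
  N = 1 + 3·61 − 5·(-82) = 594
  A = 56 − 5·120 − 4·43 + 2·(-82) = -880
  M = 130 − 4·120 − 6·(-82) + 2·594 = 1330
ΔA = -880 − (-992) = 112; ΔM = 1330 − 2002 = -672
Score = (-5)·112 + 3·(-672) = -2576

-2576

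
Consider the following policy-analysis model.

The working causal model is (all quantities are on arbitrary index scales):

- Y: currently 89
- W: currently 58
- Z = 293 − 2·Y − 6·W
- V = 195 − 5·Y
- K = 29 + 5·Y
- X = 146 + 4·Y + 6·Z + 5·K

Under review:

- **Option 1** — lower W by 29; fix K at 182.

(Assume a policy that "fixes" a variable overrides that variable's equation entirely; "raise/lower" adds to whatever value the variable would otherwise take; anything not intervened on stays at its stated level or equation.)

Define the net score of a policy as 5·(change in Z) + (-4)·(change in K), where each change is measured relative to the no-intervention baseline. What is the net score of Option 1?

Baseline:
  Y = 89
  W = 58
  Z = 293 − 2·89 − 6·58 = -233
  K = 29 + 5·89 = 474
Option 1 (W − 29, K := 182):
  Y = 89
  W = 58 − 29 = 29
  Z = 293 − 2·89 − 6·29 = -59
  K = 182
ΔZ = -59 − (-233) = 174; ΔK = 182 − 474 = -292
Score = 5·174 + (-4)·(-292) = 2038

2038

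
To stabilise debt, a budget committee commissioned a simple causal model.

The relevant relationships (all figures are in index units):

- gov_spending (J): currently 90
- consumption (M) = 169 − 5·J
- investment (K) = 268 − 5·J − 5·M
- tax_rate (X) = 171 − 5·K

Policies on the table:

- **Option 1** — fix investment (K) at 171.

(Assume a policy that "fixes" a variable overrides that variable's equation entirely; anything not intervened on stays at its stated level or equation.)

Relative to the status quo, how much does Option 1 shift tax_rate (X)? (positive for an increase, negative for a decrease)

5260

Baseline:
  J = 90
  M = 169 − 5·90 = -281
  K = 268 − 5·90 − 5·(-281) = 1223
  X = 171 − 5·1223 = -5944
Option 1 (K := 171):
  J = 90
  M = 169 − 5·90 = -281
  K = 171
  X = 171 − 5·171 = -684
Change in X: -684 − (-5944) = 5260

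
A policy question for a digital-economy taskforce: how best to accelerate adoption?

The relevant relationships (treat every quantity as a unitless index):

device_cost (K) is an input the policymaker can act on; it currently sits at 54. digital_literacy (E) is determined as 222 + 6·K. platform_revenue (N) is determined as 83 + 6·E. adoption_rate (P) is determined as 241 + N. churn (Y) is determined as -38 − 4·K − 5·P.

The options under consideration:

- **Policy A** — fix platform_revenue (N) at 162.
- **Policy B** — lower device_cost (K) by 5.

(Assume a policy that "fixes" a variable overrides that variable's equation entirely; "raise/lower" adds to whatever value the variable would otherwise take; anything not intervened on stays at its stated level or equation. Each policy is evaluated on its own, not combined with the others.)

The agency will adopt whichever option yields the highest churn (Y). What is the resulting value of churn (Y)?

-2269

Policy A (N := 162):
  K = 54
  E = 222 + 6·54 = 546
  N = 162
  P = 241 + 162 = 403
  Y = -38 − 4·54 − 5·403 = -2269
Policy B (K − 5):
  K = 54 − 5 = 49
  E = 222 + 6·49 = 516
  N = 83 + 6·516 = 3179
  P = 241 + 3179 = 3420
  Y = -38 − 4·49 − 5·3420 = -17334
Comparing — Policy A: Y=-2269, Policy B: Y=-17334. Highest is -2269 (Policy A).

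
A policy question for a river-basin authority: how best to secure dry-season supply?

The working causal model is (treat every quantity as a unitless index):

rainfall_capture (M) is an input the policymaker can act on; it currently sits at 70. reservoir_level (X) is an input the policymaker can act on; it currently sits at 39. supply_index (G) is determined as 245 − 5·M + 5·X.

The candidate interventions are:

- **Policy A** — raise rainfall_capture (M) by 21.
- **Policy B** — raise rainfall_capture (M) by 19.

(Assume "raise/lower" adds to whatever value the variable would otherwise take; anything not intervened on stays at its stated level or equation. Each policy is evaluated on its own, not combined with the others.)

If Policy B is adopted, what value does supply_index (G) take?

-5

Policy B (M + 19):
  M = 70 + 19 = 89
  X = 39
  G = 245 − 5·89 + 5·39 = -5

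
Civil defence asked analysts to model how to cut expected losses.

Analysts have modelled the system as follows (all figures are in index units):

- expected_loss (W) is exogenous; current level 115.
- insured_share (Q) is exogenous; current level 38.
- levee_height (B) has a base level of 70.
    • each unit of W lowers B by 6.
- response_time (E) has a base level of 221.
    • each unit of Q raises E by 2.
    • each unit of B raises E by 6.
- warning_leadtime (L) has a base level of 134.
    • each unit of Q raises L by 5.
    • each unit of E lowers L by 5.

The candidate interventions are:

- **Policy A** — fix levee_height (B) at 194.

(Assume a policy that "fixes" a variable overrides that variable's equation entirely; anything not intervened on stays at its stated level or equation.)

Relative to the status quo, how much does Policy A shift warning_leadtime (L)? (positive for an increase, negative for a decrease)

-24420

Baseline:
  W = 115
  Q = 38
  B = 70 − 6·115 = -620
  E = 221 + 2·38 + 6·(-620) = -3423
  L = 134 + 5·38 − 5·(-3423) = 17439
Policy A (B := 194):
  W = 115
  Q = 38
  B = 194
  E = 221 + 2·38 + 6·194 = 1461
  L = 134 + 5·38 − 5·1461 = -6981
Change in L: -6981 − 17439 = -24420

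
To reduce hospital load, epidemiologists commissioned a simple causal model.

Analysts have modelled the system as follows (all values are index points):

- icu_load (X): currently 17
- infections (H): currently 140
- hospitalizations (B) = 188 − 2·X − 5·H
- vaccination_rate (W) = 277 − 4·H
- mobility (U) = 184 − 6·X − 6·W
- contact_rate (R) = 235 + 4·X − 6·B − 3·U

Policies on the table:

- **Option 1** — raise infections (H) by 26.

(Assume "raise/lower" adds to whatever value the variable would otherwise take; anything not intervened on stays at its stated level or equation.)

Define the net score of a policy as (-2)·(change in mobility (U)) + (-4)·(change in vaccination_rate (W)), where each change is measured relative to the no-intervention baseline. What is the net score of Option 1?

-832

Baseline:
  X = 17
  H = 140
  W = 277 − 4·140 = -283
  U = 184 − 6·17 − 6·(-283) = 1780
Option 1 (H + 26):
  X = 17
  H = 140 + 26 = 166
  W = 277 − 4·166 = -387
  U = 184 − 6·17 − 6·(-387) = 2404
ΔU = 2404 − 1780 = 624; ΔW = -387 − (-283) = -104
Score = (-2)·624 + (-4)·(-104) = -832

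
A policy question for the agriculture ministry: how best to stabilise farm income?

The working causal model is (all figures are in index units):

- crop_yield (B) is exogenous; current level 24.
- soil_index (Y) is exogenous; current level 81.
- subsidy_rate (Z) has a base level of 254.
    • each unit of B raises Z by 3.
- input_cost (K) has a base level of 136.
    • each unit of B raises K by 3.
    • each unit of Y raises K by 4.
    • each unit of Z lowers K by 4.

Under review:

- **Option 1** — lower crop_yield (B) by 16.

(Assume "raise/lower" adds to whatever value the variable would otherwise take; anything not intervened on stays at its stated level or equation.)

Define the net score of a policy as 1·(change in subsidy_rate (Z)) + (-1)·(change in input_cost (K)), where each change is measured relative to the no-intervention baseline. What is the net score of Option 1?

-192

Baseline:
  B = 24
  Y = 81
  Z = 254 + 3·24 = 326
  K = 136 + 3·24 + 4·81 − 4·326 = -772
Option 1 (B − 16):
  B = 24 − 16 = 8
  Y = 81
  Z = 254 + 3·8 = 278
  K = 136 + 3·8 + 4·81 − 4·278 = -628
ΔZ = 278 − 326 = -48; ΔK = -628 − (-772) = 144
Score = 1·(-48) + (-1)·144 = -192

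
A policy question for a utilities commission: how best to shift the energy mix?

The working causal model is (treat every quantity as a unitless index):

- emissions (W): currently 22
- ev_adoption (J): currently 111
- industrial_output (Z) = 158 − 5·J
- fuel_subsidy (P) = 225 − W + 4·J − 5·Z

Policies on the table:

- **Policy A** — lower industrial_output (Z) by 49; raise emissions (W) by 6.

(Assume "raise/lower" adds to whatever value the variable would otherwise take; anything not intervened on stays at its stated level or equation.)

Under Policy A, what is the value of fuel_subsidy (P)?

2871

Policy A (Z − 49, W + 6):
  W = 22 + 6 = 28
  J = 111
  Z = 158 − 5·111 (−49 from intervention) = -446
  P = 225 − 28 + 4·111 − 5·(-446) = 2871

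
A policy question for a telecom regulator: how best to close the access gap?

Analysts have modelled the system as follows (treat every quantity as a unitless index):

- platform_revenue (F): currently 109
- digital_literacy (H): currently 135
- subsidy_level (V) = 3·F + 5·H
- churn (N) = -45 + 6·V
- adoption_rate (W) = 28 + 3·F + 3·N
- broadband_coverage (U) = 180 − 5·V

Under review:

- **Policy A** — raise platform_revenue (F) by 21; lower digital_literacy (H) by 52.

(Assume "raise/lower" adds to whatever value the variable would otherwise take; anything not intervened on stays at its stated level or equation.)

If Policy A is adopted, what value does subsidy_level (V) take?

Policy A (F + 21, H − 52):
  F = 109 + 21 = 130
  H = 135 − 52 = 83
  V = 0 + 3·130 + 5·83 = 805

805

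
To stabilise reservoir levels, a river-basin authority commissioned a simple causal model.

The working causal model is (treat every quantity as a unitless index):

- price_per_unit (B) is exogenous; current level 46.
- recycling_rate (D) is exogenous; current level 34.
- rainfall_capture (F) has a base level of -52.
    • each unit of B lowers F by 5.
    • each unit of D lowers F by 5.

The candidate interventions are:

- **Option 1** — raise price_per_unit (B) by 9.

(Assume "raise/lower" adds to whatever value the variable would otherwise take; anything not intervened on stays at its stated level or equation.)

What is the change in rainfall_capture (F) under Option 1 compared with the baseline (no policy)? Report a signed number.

-45

Baseline:
  B = 46
  D = 34
  F = -52 − 5·46 − 5·34 = -452
Option 1 (B + 9):
  B = 46 + 9 = 55
  D = 34
  F = -52 − 5·55 − 5·34 = -497
Change in F: -497 − (-452) = -45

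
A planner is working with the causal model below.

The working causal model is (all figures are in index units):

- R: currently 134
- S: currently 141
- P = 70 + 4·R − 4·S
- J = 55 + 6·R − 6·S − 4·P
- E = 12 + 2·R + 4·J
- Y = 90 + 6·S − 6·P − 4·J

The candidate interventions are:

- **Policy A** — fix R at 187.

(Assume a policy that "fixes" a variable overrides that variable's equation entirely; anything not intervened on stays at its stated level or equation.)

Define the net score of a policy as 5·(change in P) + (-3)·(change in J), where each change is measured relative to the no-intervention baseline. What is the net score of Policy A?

2650

Baseline:
  R = 134
  S = 141
  P = 70 + 4·134 − 4·141 = 42
  J = 55 + 6·134 − 6·141 − 4·42 = -155
Policy A (R := 187):
  R = 187
  S = 141
  P = 70 + 4·187 − 4·141 = 254
  J = 55 + 6·187 − 6·141 − 4·254 = -685
ΔP = 254 − 42 = 212; ΔJ = -685 − (-155) = -530
Score = 5·212 + (-3)·(-530) = 2650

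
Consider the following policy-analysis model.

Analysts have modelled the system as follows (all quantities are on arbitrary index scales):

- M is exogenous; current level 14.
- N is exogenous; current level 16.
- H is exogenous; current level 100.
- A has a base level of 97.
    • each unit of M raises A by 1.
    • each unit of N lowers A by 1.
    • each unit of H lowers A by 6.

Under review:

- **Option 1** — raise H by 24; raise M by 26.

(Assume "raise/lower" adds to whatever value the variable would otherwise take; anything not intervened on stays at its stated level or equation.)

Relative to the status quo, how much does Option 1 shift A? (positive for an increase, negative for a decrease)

Baseline:
  M = 14
  N = 16
  H = 100
  A = 97 + 14 − 16 − 6·100 = -505
Option 1 (H + 24, M + 26):
  M = 14 + 26 = 40
  N = 16
  H = 100 + 24 = 124
  A = 97 + 40 − 16 − 6·124 = -623
Change in A: -623 − (-505) = -118

-118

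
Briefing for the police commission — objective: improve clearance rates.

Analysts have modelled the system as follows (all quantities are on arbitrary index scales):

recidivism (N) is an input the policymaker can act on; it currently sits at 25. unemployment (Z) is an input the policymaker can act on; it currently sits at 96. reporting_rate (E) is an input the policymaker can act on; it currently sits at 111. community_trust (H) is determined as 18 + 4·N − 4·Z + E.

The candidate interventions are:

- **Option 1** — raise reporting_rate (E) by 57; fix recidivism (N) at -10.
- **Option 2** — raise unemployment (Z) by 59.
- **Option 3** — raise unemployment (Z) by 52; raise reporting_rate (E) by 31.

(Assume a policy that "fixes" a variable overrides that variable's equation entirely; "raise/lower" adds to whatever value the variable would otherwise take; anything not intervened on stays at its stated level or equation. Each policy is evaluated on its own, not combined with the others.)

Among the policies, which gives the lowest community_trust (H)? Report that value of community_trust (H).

-391

Option 1 (E + 57, N := -10):
  N = -10
  Z = 96
  E = 111 + 57 = 168
  H = 18 + 4·(-10) − 4·96 + 168 = -238
Option 2 (Z + 59):
  N = 25
  Z = 96 + 59 = 155
  E = 111
  H = 18 + 4·25 − 4·155 + 111 = -391
Option 3 (Z + 52, E + 31):
  N = 25
  Z = 96 + 52 = 148
  E = 111 + 31 = 142
  H = 18 + 4·25 − 4·148 + 142 = -332
Comparing — Option 1: H=-238, Option 2: H=-391, Option 3: H=-332. Lowest is -391 (Option 2).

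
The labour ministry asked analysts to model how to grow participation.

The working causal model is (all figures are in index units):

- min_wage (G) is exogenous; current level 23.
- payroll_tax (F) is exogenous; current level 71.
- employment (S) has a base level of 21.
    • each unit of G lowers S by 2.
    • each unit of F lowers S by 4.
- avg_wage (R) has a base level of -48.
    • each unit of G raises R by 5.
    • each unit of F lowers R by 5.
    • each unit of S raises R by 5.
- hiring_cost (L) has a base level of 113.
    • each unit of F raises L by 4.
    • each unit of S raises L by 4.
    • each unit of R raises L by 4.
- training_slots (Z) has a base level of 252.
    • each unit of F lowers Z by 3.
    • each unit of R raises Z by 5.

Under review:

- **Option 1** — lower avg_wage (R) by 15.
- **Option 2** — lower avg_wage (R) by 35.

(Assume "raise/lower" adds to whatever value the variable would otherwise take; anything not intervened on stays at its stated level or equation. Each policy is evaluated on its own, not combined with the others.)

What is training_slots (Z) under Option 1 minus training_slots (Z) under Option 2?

100

Option 1 (R − 15):
  G = 23
  F = 71
  S = 21 − 2·23 − 4·71 = -309
  R = -48 + 5·23 − 5·71 + 5·(-309) (−15 from intervention) = -1848
  Z = 252 − 3·71 + 5·(-1848) = -9201
Option 2 (R − 35):
  G = 23
  F = 71
  S = 21 − 2·23 − 4·71 = -309
  R = -48 + 5·23 − 5·71 + 5·(-309) (−35 from intervention) = -1868
  Z = 252 − 3·71 + 5·(-1868) = -9301
Z: -9201 − (-9301) = 100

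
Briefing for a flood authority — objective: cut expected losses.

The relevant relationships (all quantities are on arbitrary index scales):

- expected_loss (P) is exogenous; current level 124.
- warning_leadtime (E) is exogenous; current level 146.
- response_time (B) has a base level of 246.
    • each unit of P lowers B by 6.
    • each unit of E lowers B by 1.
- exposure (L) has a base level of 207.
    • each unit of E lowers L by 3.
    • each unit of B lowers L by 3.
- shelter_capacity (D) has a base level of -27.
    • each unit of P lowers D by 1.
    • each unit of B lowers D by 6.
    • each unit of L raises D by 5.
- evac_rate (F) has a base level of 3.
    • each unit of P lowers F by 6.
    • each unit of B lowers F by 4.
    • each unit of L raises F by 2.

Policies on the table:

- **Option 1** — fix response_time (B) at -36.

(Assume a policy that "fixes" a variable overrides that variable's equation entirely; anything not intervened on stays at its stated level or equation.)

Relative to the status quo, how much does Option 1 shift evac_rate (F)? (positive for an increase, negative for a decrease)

-6080

Baseline:
  P = 124
  E = 146
  B = 246 − 6·124 − 146 = -644
  L = 207 − 3·146 − 3·(-644) = 1701
  F = 3 − 6·124 − 4·(-644) + 2·1701 = 5237
Option 1 (B := -36):
  P = 124
  E = 146
  B = -36
  L = 207 − 3·146 − 3·(-36) = -123
  F = 3 − 6·124 − 4·(-36) + 2·(-123) = -843
Change in F: -843 − 5237 = -6080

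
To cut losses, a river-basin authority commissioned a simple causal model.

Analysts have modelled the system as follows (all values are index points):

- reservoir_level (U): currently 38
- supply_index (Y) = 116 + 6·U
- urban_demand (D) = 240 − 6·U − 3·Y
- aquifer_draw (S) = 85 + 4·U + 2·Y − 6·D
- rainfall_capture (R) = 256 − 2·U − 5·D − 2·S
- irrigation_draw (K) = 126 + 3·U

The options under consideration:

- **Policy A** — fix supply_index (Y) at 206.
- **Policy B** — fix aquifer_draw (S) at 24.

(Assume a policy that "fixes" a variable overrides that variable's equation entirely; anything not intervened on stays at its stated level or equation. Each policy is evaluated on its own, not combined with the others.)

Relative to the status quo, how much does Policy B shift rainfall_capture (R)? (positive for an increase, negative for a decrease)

14042

Baseline:
  U = 38
  Y = 116 + 6·38 = 344
  D = 240 − 6·38 − 3·344 = -1020
  S = 85 + 4·38 + 2·344 − 6·(-1020) = 7045
  R = 256 − 2·38 − 5·(-1020) − 2·7045 = -8810
Policy B (S := 24):
  U = 38
  Y = 116 + 6·38 = 344
  D = 240 − 6·38 − 3·344 = -1020
  S = 24
  R = 256 − 2·38 − 5·(-1020) − 2·24 = 5232
Change in R: 5232 − (-8810) = 14042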